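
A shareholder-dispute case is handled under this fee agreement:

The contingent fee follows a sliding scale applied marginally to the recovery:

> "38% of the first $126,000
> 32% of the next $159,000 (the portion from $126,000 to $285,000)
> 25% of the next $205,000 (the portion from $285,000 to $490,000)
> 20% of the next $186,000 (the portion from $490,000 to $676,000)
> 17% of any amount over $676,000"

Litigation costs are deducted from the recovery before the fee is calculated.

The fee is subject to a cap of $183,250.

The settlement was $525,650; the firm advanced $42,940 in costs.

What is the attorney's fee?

$148,187.50

Fee base (net of costs): $525,650 − $42,940 = $482,710
First $126,000 at 38% = $47,880.00
Next $159,000 at 32% = $50,880.00
Remaining $197,710 at 25% = $49,427.50
Fee: $47,880.00 + $50,880.00 + $49,427.50 = $148,187.50
$148,187.50 is under the $183,250 cap.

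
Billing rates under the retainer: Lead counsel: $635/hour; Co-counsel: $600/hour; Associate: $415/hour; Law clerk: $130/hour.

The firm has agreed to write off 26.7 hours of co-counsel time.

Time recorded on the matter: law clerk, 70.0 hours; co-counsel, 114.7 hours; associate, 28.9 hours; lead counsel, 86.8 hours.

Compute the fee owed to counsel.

Lead counsel: 86.8 × $635 = $55,118.00
Co-counsel: 114.7 × $600 = $68,820.00
Associate: 28.9 × $415 = $11,993.50
Law clerk: 70.0 × $130 = $9,100.00
Subtotal: $145,031.50
Write-off: 26.7 × $600 = $16,020.00
Total: $145,031.50 − $16,020.00 = $129,011.50

$129,011.50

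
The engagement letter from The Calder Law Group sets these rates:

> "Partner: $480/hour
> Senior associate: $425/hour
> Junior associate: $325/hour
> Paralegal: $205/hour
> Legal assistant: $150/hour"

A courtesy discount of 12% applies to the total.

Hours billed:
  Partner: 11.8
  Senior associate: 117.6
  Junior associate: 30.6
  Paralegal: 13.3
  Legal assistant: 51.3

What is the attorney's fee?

$66,889.24

Partner: 11.8 × $480 = $5,664.00
Senior associate: 117.6 × $425 = $49,980.00
Junior associate: 30.6 × $325 = $9,945.00
Paralegal: 13.3 × $205 = $2,726.50
Legal assistant: 51.3 × $150 = $7,695.00
Subtotal: $76,010.50
Less 12% discount: −$9,121.26
Total: $76,010.50 − $9,121.26 = $66,889.24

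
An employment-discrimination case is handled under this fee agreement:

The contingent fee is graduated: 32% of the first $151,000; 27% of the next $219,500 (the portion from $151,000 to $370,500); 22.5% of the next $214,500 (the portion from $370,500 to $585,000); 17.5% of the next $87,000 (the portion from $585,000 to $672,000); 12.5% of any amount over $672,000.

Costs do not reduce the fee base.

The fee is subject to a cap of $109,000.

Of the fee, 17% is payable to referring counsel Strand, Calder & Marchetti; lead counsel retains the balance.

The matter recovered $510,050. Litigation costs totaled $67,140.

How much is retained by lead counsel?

$90,470.00

Fee base is the gross recovery, $510,050; costs are reimbursed separately.
First $151,000 at 32% = $48,320.00
Next $219,500 at 27% = $59,265.00
Remaining $139,550 at 22.5% = $31,398.75
Fee: $48,320.00 + $59,265.00 + $31,398.75 = $138,983.75
$138,983.75 exceeds the $109,000 cap, so the fee is capped at $109,000.00.
Referral share: 17% of $109,000.00 = $18,530.00; lead counsel retains $109,000.00 − $18,530.00 = $90,470.00.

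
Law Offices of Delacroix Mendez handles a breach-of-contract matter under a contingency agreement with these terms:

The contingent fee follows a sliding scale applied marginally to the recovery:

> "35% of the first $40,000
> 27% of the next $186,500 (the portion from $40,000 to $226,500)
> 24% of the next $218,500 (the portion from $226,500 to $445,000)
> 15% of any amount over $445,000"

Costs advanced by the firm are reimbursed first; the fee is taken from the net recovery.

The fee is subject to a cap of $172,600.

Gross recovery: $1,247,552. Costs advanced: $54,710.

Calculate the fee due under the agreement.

Fee base (net of costs): $1,247,552 − $54,710 = $1,192,842
First $40,000 at 35% = $14,000.00
Next $186,500 at 27% = $50,355.00
Next $218,500 at 24% = $52,440.00
Remaining $747,842 at 15% = $112,176.30
Fee: $14,000.00 + $50,355.00 + $52,440.00 + $112,176.30 = $228,971.30
$228,971.30 exceeds the $172,600 cap, so the fee is capped at $172,600.00.

$172,600.00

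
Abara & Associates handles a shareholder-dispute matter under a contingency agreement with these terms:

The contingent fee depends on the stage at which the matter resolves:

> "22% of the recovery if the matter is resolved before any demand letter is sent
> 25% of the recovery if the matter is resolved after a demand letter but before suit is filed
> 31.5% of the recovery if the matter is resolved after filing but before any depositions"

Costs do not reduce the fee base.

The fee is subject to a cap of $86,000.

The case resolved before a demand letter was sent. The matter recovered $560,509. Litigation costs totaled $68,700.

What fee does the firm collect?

Fee base is the gross recovery, $560,509; costs are reimbursed separately.
The matter resolved before a demand letter was sent, so the 22% rate applies.
$560,509 × 22% = $123,311.98
$123,311.98 exceeds the $86,000 cap, so the fee is capped at $86,000.00.

$86,000.00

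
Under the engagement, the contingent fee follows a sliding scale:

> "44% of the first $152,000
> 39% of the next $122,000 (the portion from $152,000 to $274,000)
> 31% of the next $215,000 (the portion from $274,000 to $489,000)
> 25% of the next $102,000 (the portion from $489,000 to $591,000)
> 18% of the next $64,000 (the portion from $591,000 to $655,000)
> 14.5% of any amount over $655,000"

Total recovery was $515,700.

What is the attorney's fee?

First $152,000 at 44% = $66,880.00
Next $122,000 at 39% = $47,580.00
Next $215,000 at 31% = $66,650.00
Remaining $26,700 at 25% = $6,675.00
Fee: $66,880.00 + $47,580.00 + $66,650.00 + $6,675.00 = $187,785.00

$187,785.00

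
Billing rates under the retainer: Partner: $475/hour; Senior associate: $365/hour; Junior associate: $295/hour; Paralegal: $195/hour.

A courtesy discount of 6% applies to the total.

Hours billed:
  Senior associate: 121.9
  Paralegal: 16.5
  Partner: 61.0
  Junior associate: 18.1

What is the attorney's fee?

Partner: 61.0 × $475 = $28,975.00
Senior associate: 121.9 × $365 = $44,493.50
Junior associate: 18.1 × $295 = $5,339.50
Paralegal: 16.5 × $195 = $3,217.50
Subtotal: $82,025.50
Less 6% discount: −$4,921.53
Total: $82,025.50 − $4,921.53 = $77,103.97

$77,103.97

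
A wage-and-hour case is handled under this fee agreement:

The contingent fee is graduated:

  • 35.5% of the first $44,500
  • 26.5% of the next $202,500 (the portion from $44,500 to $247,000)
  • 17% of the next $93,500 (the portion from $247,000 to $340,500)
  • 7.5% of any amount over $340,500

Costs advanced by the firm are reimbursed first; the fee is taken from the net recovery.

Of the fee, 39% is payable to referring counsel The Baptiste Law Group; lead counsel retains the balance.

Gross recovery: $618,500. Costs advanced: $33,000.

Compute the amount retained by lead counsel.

$63,275.30

Fee base (net of costs): $618,500 − $33,000 = $585,500
First $44,500 at 35.5% = $15,797.50
Next $202,500 at 26.5% = $53,662.50
Next $93,500 at 17% = $15,895.00
Remaining $245,000 at 7.5% = $18,375.00
Fee: $15,797.50 + $53,662.50 + $15,895.00 + $18,375.00 = $103,730.00
Referral share: 39% of $103,730.00 = $40,454.70; lead counsel retains $103,730.00 − $40,454.70 = $63,275.30.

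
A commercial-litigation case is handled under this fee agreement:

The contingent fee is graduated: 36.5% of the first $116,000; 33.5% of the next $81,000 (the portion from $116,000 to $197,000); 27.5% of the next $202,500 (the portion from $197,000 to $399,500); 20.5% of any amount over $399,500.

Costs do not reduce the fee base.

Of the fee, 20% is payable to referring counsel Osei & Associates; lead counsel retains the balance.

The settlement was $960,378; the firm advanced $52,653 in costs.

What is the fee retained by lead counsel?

$192,113.99

Fee base is the gross recovery, $960,378; costs are reimbursed separately.
First $116,000 at 36.5% = $42,340.00
Next $81,000 at 33.5% = $27,135.00
Next $202,500 at 27.5% = $55,687.50
Remaining $560,878 at 20.5% = $114,979.99
Fee: $42,340.00 + $27,135.00 + $55,687.50 + $114,979.99 = $240,142.49
Referral share: 20% of $240,142.49 = $48,028.50; lead counsel retains $240,142.49 − $48,028.50 = $192,113.99.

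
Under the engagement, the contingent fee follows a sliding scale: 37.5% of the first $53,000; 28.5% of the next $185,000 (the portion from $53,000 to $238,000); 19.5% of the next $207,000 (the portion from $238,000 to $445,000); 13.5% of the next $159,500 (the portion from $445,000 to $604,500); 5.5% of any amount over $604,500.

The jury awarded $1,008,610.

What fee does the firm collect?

First $53,000 at 37.5% = $19,875.00
Next $185,000 at 28.5% = $52,725.00
Next $207,000 at 19.5% = $40,365.00
Next $159,500 at 13.5% = $21,532.50
Remaining $404,110 at 5.5% = $22,226.05
Fee: $19,875.00 + $52,725.00 + $40,365.00 + $21,532.50 + $22,226.05 = $156,723.55

$156,723.55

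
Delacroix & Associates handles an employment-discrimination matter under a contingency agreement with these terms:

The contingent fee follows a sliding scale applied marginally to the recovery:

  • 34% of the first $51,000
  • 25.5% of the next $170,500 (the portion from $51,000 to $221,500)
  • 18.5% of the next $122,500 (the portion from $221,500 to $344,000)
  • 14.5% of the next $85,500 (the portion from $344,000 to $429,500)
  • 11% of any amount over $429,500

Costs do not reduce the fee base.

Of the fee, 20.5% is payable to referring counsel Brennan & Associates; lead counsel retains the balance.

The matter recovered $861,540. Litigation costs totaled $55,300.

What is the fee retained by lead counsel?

Fee base is the gross recovery, $861,540; costs are reimbursed separately.
First $51,000 at 34% = $17,340.00
Next $170,500 at 25.5% = $43,477.50
Next $122,500 at 18.5% = $22,662.50
Next $85,500 at 14.5% = $12,397.50
Remaining $432,040 at 11% = $47,524.40
Fee: $17,340.00 + $43,477.50 + $22,662.50 + $12,397.50 + $47,524.40 = $143,401.90
Referral share: 20.5% of $143,401.90 = $29,397.39; lead counsel retains $143,401.90 − $29,397.39 = $114,004.51.

$114,004.51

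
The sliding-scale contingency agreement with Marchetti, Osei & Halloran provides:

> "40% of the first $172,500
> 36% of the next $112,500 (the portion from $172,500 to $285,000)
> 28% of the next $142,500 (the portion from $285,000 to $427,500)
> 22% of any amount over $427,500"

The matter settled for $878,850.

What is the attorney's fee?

First $172,500 at 40% = $69,000.00
Next $112,500 at 36% = $40,500.00
Next $142,500 at 28% = $39,900.00
Remaining $451,350 at 22% = $99,297.00
Fee: $69,000.00 + $40,500.00 + $39,900.00 + $99,297.00 = $248,697.00

$248,697.00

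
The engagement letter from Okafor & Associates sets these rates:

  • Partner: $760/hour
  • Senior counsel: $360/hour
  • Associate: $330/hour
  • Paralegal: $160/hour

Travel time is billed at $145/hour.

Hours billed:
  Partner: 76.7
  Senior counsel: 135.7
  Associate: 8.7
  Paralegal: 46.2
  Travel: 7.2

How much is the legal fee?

$118,451.00

Partner: 76.7 × $760 = $58,292.00
Senior counsel: 135.7 × $360 = $48,852.00
Associate: 8.7 × $330 = $2,871.00
Paralegal: 46.2 × $160 = $7,392.00
Subtotal: $58,292.00 + $48,852.00 + $2,871.00 + $7,392.00 = $117,407.00
Travel: 7.2 × $145 = $1,044.00
Total: $117,407.00 + $1,044.00 = $118,451.00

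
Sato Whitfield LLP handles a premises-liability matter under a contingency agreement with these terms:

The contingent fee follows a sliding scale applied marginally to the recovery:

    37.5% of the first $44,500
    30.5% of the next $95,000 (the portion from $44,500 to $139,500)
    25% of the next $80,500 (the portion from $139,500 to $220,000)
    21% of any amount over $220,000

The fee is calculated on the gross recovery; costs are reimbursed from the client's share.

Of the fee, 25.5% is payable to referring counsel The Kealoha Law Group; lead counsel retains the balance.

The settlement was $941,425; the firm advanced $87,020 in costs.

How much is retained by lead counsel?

$161,878.63

Fee base is the gross recovery, $941,425; costs are reimbursed separately.
First $44,500 at 37.5% = $16,687.50
Next $95,000 at 30.5% = $28,975.00
Next $80,500 at 25% = $20,125.00
Remaining $721,425 at 21% = $151,499.25
Fee: $16,687.50 + $28,975.00 + $20,125.00 + $151,499.25 = $217,286.75
Referral share: 25.5% of $217,286.75 = $55,408.12; lead counsel retains $217,286.75 − $55,408.12 = $161,878.63.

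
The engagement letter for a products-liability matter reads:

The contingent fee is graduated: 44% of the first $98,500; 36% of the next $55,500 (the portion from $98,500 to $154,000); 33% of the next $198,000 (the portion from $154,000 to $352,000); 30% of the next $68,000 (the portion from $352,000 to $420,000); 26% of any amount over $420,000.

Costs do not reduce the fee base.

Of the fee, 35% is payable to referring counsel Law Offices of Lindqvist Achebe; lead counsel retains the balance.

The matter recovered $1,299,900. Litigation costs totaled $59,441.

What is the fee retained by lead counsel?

Fee base is the gross recovery, $1,299,900; costs are reimbursed separately.
First $98,500 at 44% = $43,340.00
Next $55,500 at 36% = $19,980.00
Next $198,000 at 33% = $65,340.00
Next $68,000 at 30% = $20,400.00
Remaining $879,900 at 26% = $228,774.00
Fee: $43,340.00 + $19,980.00 + $65,340.00 + $20,400.00 + $228,774.00 = $377,834.00
Referral share: 35% of $377,834.00 = $132,241.90; lead counsel retains $377,834.00 − $132,241.90 = $245,592.10.

$245,592.10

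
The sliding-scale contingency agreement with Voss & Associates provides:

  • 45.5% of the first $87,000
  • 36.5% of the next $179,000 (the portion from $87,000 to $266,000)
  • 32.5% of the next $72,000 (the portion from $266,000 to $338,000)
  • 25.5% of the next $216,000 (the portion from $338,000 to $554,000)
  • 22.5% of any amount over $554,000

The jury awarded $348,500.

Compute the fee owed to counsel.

$130,997.50

First $87,000 at 45.5% = $39,585.00
Next $179,000 at 36.5% = $65,335.00
Next $72,000 at 32.5% = $23,400.00
Remaining $10,500 at 25.5% = $2,677.50
Fee: $39,585.00 + $65,335.00 + $23,400.00 + $2,677.50 = $130,997.50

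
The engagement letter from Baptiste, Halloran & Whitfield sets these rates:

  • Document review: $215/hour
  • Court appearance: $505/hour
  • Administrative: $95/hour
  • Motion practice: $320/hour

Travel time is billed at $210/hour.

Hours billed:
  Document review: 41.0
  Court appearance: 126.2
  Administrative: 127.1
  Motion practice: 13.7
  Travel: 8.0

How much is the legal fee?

Document review: 41.0 × $215 = $8,815.00
Court appearance: 126.2 × $505 = $63,731.00
Administrative: 127.1 × $95 = $12,074.50
Motion practice: 13.7 × $320 = $4,384.00
Subtotal: $8,815.00 + $63,731.00 + $12,074.50 + $4,384.00 = $89,004.50
Travel: 8.0 × $210 = $1,680.00
Total: $89,004.50 + $1,680.00 = $90,684.50

$90,684.50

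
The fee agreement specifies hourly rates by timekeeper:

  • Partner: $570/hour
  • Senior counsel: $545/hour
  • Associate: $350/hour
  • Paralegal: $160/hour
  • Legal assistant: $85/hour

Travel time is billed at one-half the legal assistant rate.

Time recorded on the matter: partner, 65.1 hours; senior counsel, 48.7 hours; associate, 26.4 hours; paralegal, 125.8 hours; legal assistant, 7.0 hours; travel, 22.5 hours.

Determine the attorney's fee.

$94,567.75

Partner: 65.1 × $570 = $37,107.00
Senior counsel: 48.7 × $545 = $26,541.50
Associate: 26.4 × $350 = $9,240.00
Paralegal: 125.8 × $160 = $20,128.00
Legal assistant: 7.0 × $85 = $595.00
Subtotal: $37,107.00 + $26,541.50 + $9,240.00 + $20,128.00 + $595.00 = $93,611.50
Travel: 22.5 × ($85 ÷ 2) = 22.5 × $42.50 = $956.25
Total: $93,611.50 + $956.25 = $94,567.75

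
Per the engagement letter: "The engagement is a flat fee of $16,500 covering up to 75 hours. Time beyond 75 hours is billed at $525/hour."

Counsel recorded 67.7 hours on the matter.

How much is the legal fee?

$16,500.00

67.7 hours is within the 75-hour scope; only the flat fee applies.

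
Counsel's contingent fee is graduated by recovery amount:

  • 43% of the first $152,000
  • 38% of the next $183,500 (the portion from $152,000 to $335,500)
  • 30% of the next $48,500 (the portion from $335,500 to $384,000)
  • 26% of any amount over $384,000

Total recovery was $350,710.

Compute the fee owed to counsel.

First $152,000 at 43% = $65,360.00
Next $183,500 at 38% = $69,730.00
Remaining $15,210 at 30% = $4,563.00
Fee: $65,360.00 + $69,730.00 + $4,563.00 = $139,653.00

$139,653.00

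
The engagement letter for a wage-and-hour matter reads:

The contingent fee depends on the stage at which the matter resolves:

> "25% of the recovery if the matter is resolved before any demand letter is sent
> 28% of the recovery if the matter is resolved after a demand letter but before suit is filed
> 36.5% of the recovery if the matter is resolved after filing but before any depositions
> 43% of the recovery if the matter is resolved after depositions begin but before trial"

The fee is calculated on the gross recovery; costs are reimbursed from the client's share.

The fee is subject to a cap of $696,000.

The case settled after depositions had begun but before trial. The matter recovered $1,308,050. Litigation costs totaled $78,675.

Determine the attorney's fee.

$562,461.50

Fee base is the gross recovery, $1,308,050; costs are reimbursed separately.
The matter settled after depositions had begun but before trial, so the 43% rate applies.
$1,308,050 × 43% = $562,461.50
$562,461.50 is under the $696,000 cap.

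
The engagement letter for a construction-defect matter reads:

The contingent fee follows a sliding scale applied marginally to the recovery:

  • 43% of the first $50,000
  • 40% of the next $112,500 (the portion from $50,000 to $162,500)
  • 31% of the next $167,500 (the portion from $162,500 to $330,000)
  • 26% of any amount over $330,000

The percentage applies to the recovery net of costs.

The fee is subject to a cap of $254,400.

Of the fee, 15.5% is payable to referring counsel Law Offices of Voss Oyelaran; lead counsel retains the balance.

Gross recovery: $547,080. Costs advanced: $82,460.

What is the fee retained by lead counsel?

$129,645.14

Fee base (net of costs): $547,080 − $82,460 = $464,620
First $50,000 at 43% = $21,500.00
Next $112,500 at 40% = $45,000.00
Next $167,500 at 31% = $51,925.00
Remaining $134,620 at 26% = $35,001.20
Fee: $21,500.00 + $45,000.00 + $51,925.00 + $35,001.20 = $153,426.20
$153,426.20 is under the $254,400 cap.
Referral share: 15.5% of $153,426.20 = $23,781.06; lead counsel retains $153,426.20 − $23,781.06 = $129,645.14.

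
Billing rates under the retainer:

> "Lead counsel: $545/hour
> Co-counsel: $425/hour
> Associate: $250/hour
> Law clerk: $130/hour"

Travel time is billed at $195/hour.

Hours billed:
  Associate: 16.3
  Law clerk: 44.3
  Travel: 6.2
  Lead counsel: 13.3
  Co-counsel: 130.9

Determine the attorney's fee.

Lead counsel: 13.3 × $545 = $7,248.50
Co-counsel: 130.9 × $425 = $55,632.50
Associate: 16.3 × $250 = $4,075.00
Law clerk: 44.3 × $130 = $5,759.00
Subtotal: $7,248.50 + $55,632.50 + $4,075.00 + $5,759.00 = $72,715.00
Travel: 6.2 × $195 = $1,209.00
Total: $72,715.00 + $1,209.00 = $73,924.00

$73,924.00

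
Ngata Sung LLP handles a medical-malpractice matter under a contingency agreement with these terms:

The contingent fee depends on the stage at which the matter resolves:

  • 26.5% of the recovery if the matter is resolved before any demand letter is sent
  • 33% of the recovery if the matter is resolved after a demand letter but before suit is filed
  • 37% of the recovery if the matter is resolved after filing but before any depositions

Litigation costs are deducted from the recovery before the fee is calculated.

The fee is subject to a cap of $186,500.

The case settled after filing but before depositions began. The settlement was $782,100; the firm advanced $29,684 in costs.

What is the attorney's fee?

$186,500.00

Fee base (net of costs): $782,100 − $29,684 = $752,416
The matter settled after filing but before depositions began, so the 37% rate applies.
$752,416 × 37% = $278,393.92
$278,393.92 exceeds the $186,500 cap, so the fee is capped at $186,500.00.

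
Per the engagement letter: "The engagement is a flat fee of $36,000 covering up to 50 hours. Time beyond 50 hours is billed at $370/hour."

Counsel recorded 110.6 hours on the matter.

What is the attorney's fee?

$58,422.00

Flat fee: $36,000.00
Excess hours: 110.6 − 50 = 60.6
Overrun: 60.6 × $370 = $22,422.00
Total: $36,000.00 + $22,422.00 = $58,422.00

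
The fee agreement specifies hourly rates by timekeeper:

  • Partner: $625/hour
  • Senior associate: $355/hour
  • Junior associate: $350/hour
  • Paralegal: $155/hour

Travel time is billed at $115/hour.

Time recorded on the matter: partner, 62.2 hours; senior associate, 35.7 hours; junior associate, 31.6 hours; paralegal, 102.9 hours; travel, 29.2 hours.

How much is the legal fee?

$81,916.00

Partner: 62.2 × $625 = $38,875.00
Senior associate: 35.7 × $355 = $12,673.50
Junior associate: 31.6 × $350 = $11,060.00
Paralegal: 102.9 × $155 = $15,949.50
Subtotal: $38,875.00 + $12,673.50 + $11,060.00 + $15,949.50 = $78,558.00
Travel: 29.2 × $115 = $3,358.00
Total: $78,558.00 + $3,358.00 = $81,916.00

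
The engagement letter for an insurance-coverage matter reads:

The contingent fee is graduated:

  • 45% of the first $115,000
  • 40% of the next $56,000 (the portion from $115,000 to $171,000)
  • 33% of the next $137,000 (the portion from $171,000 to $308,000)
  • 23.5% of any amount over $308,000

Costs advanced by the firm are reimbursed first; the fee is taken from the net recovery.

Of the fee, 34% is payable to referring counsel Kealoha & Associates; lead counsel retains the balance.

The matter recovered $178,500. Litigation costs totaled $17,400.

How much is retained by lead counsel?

Fee base (net of costs): $178,500 − $17,400 = $161,100
First $115,000 at 45% = $51,750.00
Remaining $46,100 at 40% = $18,440.00
Fee: $51,750.00 + $18,440.00 = $70,190.00
Referral share: 34% of $70,190.00 = $23,864.60; lead counsel retains $70,190.00 − $23,864.60 = $46,325.40.

$46,325.40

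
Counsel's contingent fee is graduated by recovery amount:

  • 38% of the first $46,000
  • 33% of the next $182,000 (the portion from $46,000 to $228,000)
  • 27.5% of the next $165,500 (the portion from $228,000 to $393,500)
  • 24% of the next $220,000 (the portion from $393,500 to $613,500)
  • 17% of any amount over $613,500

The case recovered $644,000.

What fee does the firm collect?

First $46,000 at 38% = $17,480.00
Next $182,000 at 33% = $60,060.00
Next $165,500 at 27.5% = $45,512.50
Next $220,000 at 24% = $52,800.00
Remaining $30,500 at 17% = $5,185.00
Fee: $17,480.00 + $60,060.00 + $45,512.50 + $52,800.00 + $5,185.00 = $181,037.50

$181,037.50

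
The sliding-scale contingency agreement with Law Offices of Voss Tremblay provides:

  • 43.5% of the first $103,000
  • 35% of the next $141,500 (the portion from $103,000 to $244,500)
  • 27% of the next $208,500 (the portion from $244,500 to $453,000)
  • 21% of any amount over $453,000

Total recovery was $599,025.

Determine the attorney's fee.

$181,290.25

First $103,000 at 43.5% = $44,805.00
Next $141,500 at 35% = $49,525.00
Next $208,500 at 27% = $56,295.00
Remaining $146,025 at 21% = $30,665.25
Fee: $44,805.00 + $49,525.00 + $56,295.00 + $30,665.25 = $181,290.25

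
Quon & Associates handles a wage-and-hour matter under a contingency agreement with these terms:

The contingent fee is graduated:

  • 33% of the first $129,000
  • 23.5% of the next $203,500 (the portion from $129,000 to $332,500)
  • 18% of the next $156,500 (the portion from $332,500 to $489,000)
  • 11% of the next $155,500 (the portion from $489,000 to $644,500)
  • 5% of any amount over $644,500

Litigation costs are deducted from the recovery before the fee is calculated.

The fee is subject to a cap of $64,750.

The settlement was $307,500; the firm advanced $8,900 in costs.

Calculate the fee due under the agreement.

Fee base (net of costs): $307,500 − $8,900 = $298,600
First $129,000 at 33% = $42,570.00
Remaining $169,600 at 23.5% = $39,856.00
Fee: $42,570.00 + $39,856.00 = $82,426.00
$82,426.00 exceeds the $64,750 cap, so the fee is capped at $64,750.00.

$64,750.00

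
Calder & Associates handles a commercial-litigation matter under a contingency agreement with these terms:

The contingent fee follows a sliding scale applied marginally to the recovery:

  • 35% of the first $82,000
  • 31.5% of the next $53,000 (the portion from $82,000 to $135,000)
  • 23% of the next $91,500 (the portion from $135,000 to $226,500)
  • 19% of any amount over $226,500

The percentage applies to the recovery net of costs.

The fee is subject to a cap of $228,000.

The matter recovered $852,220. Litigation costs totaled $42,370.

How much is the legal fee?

$177,276.50

Fee base (net of costs): $852,220 − $42,370 = $809,850
First $82,000 at 35% = $28,700.00
Next $53,000 at 31.5% = $16,695.00
Next $91,500 at 23% = $21,045.00
Remaining $583,350 at 19% = $110,836.50
Fee: $28,700.00 + $16,695.00 + $21,045.00 + $110,836.50 = $177,276.50
$177,276.50 is under the $228,000 cap.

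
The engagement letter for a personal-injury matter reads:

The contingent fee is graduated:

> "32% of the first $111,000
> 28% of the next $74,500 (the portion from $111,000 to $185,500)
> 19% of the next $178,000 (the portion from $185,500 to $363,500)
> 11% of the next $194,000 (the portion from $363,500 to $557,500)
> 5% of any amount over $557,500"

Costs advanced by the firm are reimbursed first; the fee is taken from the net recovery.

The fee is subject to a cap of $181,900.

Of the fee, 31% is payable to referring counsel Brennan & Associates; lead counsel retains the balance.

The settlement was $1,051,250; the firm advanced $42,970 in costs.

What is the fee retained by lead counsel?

Fee base (net of costs): $1,051,250 − $42,970 = $1,008,280
First $111,000 at 32% = $35,520.00
Next $74,500 at 28% = $20,860.00
Next $178,000 at 19% = $33,820.00
Next $194,000 at 11% = $21,340.00
Remaining $450,780 at 5% = $22,539.00
Fee: $35,520.00 + $20,860.00 + $33,820.00 + $21,340.00 + $22,539.00 = $134,079.00
$134,079.00 is under the $181,900 cap.
Referral share: 31% of $134,079.00 = $41,564.49; lead counsel retains $134,079.00 − $41,564.49 = $92,514.51.

$92,514.51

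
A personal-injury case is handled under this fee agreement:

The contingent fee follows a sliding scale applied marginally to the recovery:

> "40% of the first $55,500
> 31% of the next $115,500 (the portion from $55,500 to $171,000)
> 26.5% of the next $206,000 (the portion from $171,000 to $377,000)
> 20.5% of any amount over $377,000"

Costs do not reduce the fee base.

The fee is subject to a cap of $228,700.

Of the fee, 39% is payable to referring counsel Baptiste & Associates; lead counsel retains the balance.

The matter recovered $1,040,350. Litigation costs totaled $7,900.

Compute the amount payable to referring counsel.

Fee base is the gross recovery, $1,040,350; costs are reimbursed separately.
First $55,500 at 40% = $22,200.00
Next $115,500 at 31% = $35,805.00
Next $206,000 at 26.5% = $54,590.00
Remaining $663,350 at 20.5% = $135,986.75
Fee: $22,200.00 + $35,805.00 + $54,590.00 + $135,986.75 = $248,581.75
$248,581.75 exceeds the $228,700 cap, so the fee is capped at $228,700.00.
Referral share: 39% of $228,700.00 = $89,193.00; lead counsel retains $228,700.00 − $89,193.00 = $139,507.00.

$89,193.00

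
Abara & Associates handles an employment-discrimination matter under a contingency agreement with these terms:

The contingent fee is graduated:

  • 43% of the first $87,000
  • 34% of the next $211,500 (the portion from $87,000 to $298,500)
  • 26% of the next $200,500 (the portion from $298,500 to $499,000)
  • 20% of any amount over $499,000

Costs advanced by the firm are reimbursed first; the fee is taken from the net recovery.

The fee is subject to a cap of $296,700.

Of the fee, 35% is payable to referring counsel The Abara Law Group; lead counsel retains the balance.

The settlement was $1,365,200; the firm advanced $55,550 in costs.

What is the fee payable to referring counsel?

$103,845.00

Fee base (net of costs): $1,365,200 − $55,550 = $1,309,650
First $87,000 at 43% = $37,410.00
Next $211,500 at 34% = $71,910.00
Next $200,500 at 26% = $52,130.00
Remaining $810,650 at 20% = $162,130.00
Fee: $37,410.00 + $71,910.00 + $52,130.00 + $162,130.00 = $323,580.00
$323,580.00 exceeds the $296,700 cap, so the fee is capped at $296,700.00.
Referral share: 35% of $296,700.00 = $103,845.00; lead counsel retains $296,700.00 − $103,845.00 = $192,855.00.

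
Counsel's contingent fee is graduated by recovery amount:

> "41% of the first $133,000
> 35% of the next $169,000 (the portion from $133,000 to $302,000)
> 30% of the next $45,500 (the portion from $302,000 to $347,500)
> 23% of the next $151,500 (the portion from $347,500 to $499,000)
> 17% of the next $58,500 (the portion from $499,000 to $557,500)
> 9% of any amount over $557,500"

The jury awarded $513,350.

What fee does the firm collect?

$164,614.50

First $133,000 at 41% = $54,530.00
Next $169,000 at 35% = $59,150.00
Next $45,500 at 30% = $13,650.00
Next $151,500 at 23% = $34,845.00
Remaining $14,350 at 17% = $2,439.50
Fee: $54,530.00 + $59,150.00 + $13,650.00 + $34,845.00 + $2,439.50 = $164,614.50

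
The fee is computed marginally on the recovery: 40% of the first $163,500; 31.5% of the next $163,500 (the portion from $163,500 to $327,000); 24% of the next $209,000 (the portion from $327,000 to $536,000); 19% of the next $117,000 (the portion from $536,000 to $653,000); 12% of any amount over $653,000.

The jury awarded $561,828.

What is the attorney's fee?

First $163,500 at 40% = $65,400.00
Next $163,500 at 31.5% = $51,502.50
Next $209,000 at 24% = $50,160.00
Remaining $25,828 at 19% = $4,907.32
Fee: $65,400.00 + $51,502.50 + $50,160.00 + $4,907.32 = $171,969.82

$171,969.82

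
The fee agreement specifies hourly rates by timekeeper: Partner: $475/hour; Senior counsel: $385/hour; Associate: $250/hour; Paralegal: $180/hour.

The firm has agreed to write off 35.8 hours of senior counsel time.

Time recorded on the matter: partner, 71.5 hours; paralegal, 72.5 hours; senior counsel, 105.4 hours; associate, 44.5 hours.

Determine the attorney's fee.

$84,933.50

Partner: 71.5 × $475 = $33,962.50
Senior counsel: 105.4 × $385 = $40,579.00
Associate: 44.5 × $250 = $11,125.00
Paralegal: 72.5 × $180 = $13,050.00
Subtotal: $98,716.50
Write-off: 35.8 × $385 = $13,783.00
Total: $98,716.50 − $13,783.00 = $84,933.50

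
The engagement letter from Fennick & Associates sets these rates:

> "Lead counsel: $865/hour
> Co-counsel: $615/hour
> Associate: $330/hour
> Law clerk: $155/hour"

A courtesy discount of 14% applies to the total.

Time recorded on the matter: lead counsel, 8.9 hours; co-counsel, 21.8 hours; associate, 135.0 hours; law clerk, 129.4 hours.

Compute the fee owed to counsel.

Lead counsel: 8.9 × $865 = $7,698.50
Co-counsel: 21.8 × $615 = $13,407.00
Associate: 135.0 × $330 = $44,550.00
Law clerk: 129.4 × $155 = $20,057.00
Subtotal: $85,712.50
Less 14% discount: −$11,999.75
Total: $85,712.50 − $11,999.75 = $73,712.75

$73,712.75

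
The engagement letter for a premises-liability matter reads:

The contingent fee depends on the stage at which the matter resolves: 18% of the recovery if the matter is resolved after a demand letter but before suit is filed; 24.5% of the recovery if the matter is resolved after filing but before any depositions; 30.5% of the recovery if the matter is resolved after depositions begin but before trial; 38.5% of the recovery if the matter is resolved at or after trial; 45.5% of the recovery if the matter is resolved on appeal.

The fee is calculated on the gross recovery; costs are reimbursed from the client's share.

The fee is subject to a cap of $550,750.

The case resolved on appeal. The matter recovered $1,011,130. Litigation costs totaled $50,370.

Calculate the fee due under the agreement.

Fee base is the gross recovery, $1,011,130; costs are reimbursed separately.
The matter resolved on appeal, so the 45.5% rate applies.
$1,011,130 × 45.5% = $460,064.15
$460,064.15 is under the $550,750 cap.

$460,064.15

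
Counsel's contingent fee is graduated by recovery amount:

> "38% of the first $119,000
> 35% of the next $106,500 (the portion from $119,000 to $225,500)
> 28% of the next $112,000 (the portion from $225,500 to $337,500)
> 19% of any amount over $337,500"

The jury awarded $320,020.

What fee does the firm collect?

First $119,000 at 38% = $45,220.00
Next $106,500 at 35% = $37,275.00
Remaining $94,520 at 28% = $26,465.60
Fee: $45,220.00 + $37,275.00 + $26,465.60 = $108,960.60

$108,960.60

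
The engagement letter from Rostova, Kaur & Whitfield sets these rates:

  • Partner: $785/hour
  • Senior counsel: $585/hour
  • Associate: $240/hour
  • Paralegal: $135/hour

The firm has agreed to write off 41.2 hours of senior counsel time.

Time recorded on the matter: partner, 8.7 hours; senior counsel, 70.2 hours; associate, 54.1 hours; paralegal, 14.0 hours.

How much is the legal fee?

$38,668.50

Partner: 8.7 × $785 = $6,829.50
Senior counsel: 70.2 × $585 = $41,067.00
Associate: 54.1 × $240 = $12,984.00
Paralegal: 14.0 × $135 = $1,890.00
Subtotal: $62,770.50
Write-off: 41.2 × $585 = $24,102.00
Total: $62,770.50 − $24,102.00 = $38,668.50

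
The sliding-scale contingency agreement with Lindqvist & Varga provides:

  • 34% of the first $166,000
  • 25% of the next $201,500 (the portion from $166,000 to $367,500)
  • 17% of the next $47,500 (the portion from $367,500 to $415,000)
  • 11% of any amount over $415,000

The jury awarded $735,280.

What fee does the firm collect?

First $166,000 at 34% = $56,440.00
Next $201,500 at 25% = $50,375.00
Next $47,500 at 17% = $8,075.00
Remaining $320,280 at 11% = $35,230.80
Fee: $56,440.00 + $50,375.00 + $8,075.00 + $35,230.80 = $150,120.80

$150,120.80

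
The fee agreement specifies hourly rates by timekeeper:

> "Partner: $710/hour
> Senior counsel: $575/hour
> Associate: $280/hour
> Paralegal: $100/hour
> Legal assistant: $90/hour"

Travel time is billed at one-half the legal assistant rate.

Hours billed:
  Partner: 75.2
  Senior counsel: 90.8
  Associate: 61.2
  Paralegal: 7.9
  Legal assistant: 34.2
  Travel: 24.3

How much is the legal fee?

Partner: 75.2 × $710 = $53,392.00
Senior counsel: 90.8 × $575 = $52,210.00
Associate: 61.2 × $280 = $17,136.00
Paralegal: 7.9 × $100 = $790.00
Legal assistant: 34.2 × $90 = $3,078.00
Subtotal: $53,392.00 + $52,210.00 + $17,136.00 + $790.00 + $3,078.00 = $126,606.00
Travel: 24.3 × ($90 ÷ 2) = 24.3 × $45.00 = $1,093.50
Total: $126,606.00 + $1,093.50 = $127,699.50

$127,699.50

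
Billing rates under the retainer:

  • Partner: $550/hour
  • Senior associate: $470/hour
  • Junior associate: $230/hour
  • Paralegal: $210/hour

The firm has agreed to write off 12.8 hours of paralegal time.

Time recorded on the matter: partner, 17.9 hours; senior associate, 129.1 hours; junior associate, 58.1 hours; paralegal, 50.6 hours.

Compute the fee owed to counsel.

$91,823.00

Partner: 17.9 × $550 = $9,845.00
Senior associate: 129.1 × $470 = $60,677.00
Junior associate: 58.1 × $230 = $13,363.00
Paralegal: 50.6 × $210 = $10,626.00
Subtotal: $94,511.00
Write-off: 12.8 × $210 = $2,688.00
Total: $94,511.00 − $2,688.00 = $91,823.00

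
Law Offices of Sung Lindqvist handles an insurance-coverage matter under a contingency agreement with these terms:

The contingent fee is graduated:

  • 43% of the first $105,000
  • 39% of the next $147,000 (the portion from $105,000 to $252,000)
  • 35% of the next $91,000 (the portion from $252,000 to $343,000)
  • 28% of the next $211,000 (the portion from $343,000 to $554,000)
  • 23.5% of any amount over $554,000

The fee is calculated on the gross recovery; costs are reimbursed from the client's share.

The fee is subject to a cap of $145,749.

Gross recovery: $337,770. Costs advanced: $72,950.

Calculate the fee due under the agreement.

Fee base is the gross recovery, $337,770; costs are reimbursed separately.
First $105,000 at 43% = $45,150.00
Next $147,000 at 39% = $57,330.00
Remaining $85,770 at 35% = $30,019.50
Fee: $45,150.00 + $57,330.00 + $30,019.50 = $132,499.50
$132,499.50 is under the $145,749 cap.

$132,499.50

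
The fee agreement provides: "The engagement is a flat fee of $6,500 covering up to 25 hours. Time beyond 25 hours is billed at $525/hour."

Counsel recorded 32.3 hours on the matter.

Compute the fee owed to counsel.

$10,332.50

Flat fee: $6,500.00
Excess hours: 32.3 − 25 = 7.3
Overrun: 7.3 × $525 = $3,832.50
Total: $6,500.00 + $3,832.50 = $10,332.50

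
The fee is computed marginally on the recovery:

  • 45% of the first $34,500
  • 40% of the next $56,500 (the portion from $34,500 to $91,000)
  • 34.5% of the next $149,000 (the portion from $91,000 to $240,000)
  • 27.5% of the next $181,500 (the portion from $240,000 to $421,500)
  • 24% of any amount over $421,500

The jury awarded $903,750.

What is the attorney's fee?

$255,182.50

First $34,500 at 45% = $15,525.00
Next $56,500 at 40% = $22,600.00
Next $149,000 at 34.5% = $51,405.00
Next $181,500 at 27.5% = $49,912.50
Remaining $482,250 at 24% = $115,740.00
Fee: $15,525.00 + $22,600.00 + $51,405.00 + $49,912.50 + $115,740.00 = $255,182.50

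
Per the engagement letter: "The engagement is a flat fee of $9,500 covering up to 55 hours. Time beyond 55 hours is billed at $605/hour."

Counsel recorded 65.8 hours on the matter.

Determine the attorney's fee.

$16,034.00

Flat fee: $9,500.00
Excess hours: 65.8 − 55 = 10.8
Overrun: 10.8 × $605 = $6,534.00
Total: $9,500.00 + $6,534.00 = $16,034.00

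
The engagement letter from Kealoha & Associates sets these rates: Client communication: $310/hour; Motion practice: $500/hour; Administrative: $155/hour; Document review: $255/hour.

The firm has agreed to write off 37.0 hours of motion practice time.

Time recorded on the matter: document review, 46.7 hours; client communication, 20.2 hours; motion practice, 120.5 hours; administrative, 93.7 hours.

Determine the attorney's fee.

Client communication: 20.2 × $310 = $6,262.00
Motion practice: 120.5 × $500 = $60,250.00
Administrative: 93.7 × $155 = $14,523.50
Document review: 46.7 × $255 = $11,908.50
Subtotal: $92,944.00
Write-off: 37.0 × $500 = $18,500.00
Total: $92,944.00 − $18,500.00 = $74,444.00

$74,444.00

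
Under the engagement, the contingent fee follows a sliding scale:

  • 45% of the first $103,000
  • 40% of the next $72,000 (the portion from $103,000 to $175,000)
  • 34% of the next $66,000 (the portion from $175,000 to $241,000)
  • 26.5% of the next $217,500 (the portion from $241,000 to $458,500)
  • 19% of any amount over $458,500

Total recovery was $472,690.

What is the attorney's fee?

First $103,000 at 45% = $46,350.00
Next $72,000 at 40% = $28,800.00
Next $66,000 at 34% = $22,440.00
Next $217,500 at 26.5% = $57,637.50
Remaining $14,190 at 19% = $2,696.10
Fee: $46,350.00 + $28,800.00 + $22,440.00 + $57,637.50 + $2,696.10 = $157,923.60

$157,923.60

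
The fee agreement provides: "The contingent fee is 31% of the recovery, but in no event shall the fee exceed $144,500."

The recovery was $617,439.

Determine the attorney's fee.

$144,500.00

31% of $617,439 = $191,406.09
That exceeds the $144,500 cap, so the fee is capped at $144,500.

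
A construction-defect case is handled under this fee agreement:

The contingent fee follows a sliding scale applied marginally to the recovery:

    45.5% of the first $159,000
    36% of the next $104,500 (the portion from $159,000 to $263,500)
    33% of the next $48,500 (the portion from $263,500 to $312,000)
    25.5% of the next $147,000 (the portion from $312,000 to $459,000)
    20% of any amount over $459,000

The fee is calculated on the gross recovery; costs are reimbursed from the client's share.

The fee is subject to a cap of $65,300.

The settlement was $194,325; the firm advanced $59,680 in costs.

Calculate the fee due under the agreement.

Fee base is the gross recovery, $194,325; costs are reimbursed separately.
First $159,000 at 45.5% = $72,345.00
Remaining $35,325 at 36% = $12,717.00
Fee: $72,345.00 + $12,717.00 = $85,062.00
$85,062.00 exceeds the $65,300 cap, so the fee is capped at $65,300.00.

$65,300.00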